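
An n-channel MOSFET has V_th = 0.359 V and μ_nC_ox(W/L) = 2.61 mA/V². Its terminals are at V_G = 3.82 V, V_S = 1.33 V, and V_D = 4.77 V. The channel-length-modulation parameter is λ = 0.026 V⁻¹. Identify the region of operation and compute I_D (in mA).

Saturation; I_D = 6.46 mA

V_GS = V_G − V_S = 3.82 − 1.33 = 2.49 V; V_DS = V_D − V_S = 4.77 − 1.33 = 3.44 V.
V_ov = V_GS − V_th = 2.49 − 0.359 = 2.13 V.
Since V_DS = 3.44 V ≥ V_ov = 2.13 V, the device is in saturation.
I_D = ½ k_n V_ov² (1 + λ V_DS) = 0.5 × 2.61 × 2.13² × (1 + 0.026 × 3.44) = 6.46 mA.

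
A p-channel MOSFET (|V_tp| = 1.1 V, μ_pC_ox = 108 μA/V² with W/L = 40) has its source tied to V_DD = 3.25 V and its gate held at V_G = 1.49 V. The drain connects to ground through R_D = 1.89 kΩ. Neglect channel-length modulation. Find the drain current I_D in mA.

I_D = 0.941 mA

V_SG = V_DD − V_G = 3.25 − 1.49 = 1.76 V, so V_ov = 1.76 − 1.1 = 0.66 V.
k_p = μ_pC_ox · (W/L) = 4.32 mA/V².
Assume saturation: I_D = ½ k_p V_ov² = 0.5 × 4.32 × 0.66² = 0.941 mA, giving V_SD = V_DD − I_D R_D = 3.25 − 0.941 × 1.89 = 1.47 V.
V_SD = 1.47 V ≥ V_ov = 0.66 V, confirming saturation.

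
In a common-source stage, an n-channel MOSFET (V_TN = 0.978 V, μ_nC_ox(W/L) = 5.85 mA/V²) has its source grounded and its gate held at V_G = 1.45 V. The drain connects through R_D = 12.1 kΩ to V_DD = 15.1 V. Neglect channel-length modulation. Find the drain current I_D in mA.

I_D = 0.652 mA

V_GS = V_G = 1.45 V, so V_ov = 1.45 − 0.978 = 0.472 V.
Assume saturation: I_D = ½ k_n V_ov² = 0.5 × 5.85 × 0.472² = 0.652 mA, giving V_DS = V_DD − I_D R_D = 15.1 − 0.652 × 12.1 = 7.22 V.
V_DS = 7.22 V ≥ V_ov = 0.472 V, confirming saturation.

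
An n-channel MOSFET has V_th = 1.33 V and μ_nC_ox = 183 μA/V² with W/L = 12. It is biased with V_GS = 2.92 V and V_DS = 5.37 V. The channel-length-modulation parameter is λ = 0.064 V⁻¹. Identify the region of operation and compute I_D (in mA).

Saturation; I_D = 3.73 mA

k_n = μ_nC_ox · (W/L) = 2.196 mA/V².
V_ov = V_GS − V_th = 2.92 − 1.33 = 1.59 V.
Since V_DS = 5.37 V ≥ V_ov = 1.59 V, the device is in saturation.
I_D = ½ k_n V_ov² (1 + λ V_DS) = 0.5 × 2.196 × 1.59² × (1 + 0.064 × 5.37) = 3.73 mA.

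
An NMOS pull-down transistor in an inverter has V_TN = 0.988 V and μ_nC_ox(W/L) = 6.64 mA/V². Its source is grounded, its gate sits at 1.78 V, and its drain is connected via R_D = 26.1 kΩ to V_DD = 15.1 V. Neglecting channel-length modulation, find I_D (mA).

V_GS = V_G = 1.78 V, so V_ov = 1.78 − 0.988 = 0.792 V.
Assume saturation: I_D = ½ k_n V_ov² = 0.5 × 6.64 × 0.792² = 2.08 mA, giving V_DS = V_DD − I_D R_D = 15.1 − 2.08 × 26.1 = -39.3 V.
But -39.3 V < V_ov = 0.792 V, so the device is actually in triode.
In triode I_D = k_n[V_ov V_DS − ½ V_DS²] and I_D = (V_DD − V_DS)/R_D. Equating: 86.7 V_DS² − 138.3 V_DS + 15.1 = 0, giving V_DS = 0.118 V (the root below V_ov).
I_D = (15.1 − 0.118) / 26.1 = 0.574 mA.

I_D = 0.574 mA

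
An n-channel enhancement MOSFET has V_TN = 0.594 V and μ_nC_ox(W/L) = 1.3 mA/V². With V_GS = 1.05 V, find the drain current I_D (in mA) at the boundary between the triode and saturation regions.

At the boundary V_DS = V_ov = V_GS − V_TN = 1.05 − 0.594 = 0.456 V.
I_D = ½ k_n V_ov² = 0.5 × 1.3 × 0.456² = 0.135 mA.

I_D = 0.135 mA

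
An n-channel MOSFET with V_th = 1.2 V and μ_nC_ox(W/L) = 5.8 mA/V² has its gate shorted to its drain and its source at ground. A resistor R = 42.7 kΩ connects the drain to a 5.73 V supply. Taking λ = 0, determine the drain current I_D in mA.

With gate tied to drain, V_GS = V_DS ≥ V_GS − V_th, so the device is in saturation.
KCL at the drain: ½ k_n (V_GS − V_th)² = (V_DD − V_GS)/R.
Let x = V_GS − 1.2. Then 124 x² + x − 4.53 = 0, giving x = 0.187 V (positive root), so V_GS = 1.39 V.
I_D = (V_DD − V_GS)/R = (5.73 − 1.39) / 42.7 = 0.102 mA.

I_D = 0.102 mA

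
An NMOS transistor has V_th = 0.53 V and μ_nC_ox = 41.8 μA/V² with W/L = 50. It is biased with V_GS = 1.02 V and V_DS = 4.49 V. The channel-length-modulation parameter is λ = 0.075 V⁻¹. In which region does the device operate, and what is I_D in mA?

Saturation; I_D = 0.335 mA

k_n = μ_nC_ox · (W/L) = 2.09 mA/V².
V_ov = V_GS − V_th = 1.02 − 0.53 = 0.49 V.
Since V_DS = 4.49 V ≥ V_ov = 0.49 V, the device is in saturation.
I_D = ½ k_n V_ov² (1 + λ V_DS) = 0.5 × 2.09 × 0.49² × (1 + 0.075 × 4.49) = 0.335 mA.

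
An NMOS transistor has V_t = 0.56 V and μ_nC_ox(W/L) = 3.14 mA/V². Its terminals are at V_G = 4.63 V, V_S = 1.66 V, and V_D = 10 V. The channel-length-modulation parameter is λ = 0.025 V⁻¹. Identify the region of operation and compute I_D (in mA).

V_GS = V_G − V_S = 4.63 − 1.66 = 2.97 V; V_DS = V_D − V_S = 10 − 1.66 = 8.34 V.
V_ov = V_GS − V_t = 2.97 − 0.56 = 2.41 V.
Since V_DS = 8.34 V ≥ V_ov = 2.41 V, the device is in saturation.
I_D = ½ k_n V_ov² (1 + λ V_DS) = 0.5 × 3.14 × 2.41² × (1 + 0.025 × 8.34) = 11 mA.

Saturation; I_D = 11.0 mA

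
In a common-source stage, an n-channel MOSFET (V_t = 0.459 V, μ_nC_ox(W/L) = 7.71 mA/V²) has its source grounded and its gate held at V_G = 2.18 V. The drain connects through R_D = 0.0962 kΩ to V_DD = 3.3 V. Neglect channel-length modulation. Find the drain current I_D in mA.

V_GS = V_G = 2.18 V, so V_ov = 2.18 − 0.459 = 1.72 V.
Assume saturation: I_D = ½ k_n V_ov² = 0.5 × 7.71 × 1.72² = 11.4 mA, giving V_DS = V_DD − I_D R_D = 3.3 − 11.4 × 0.0962 = 2.2 V.
V_DS = 2.2 V ≥ V_ov = 1.72 V, confirming saturation.

I_D = 11.4 mA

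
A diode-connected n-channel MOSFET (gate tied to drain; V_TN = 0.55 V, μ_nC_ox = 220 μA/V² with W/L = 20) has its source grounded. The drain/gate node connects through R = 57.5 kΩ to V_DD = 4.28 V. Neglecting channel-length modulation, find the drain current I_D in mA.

I_D = 0.0620 mA

With gate tied to drain, V_GS = V_DS ≥ V_GS − V_TN, so the device is in saturation.
k_n = μ_nC_ox · (W/L) = 4.4 mA/V².
KCL at the drain: ½ k_n (V_GS − V_TN)² = (V_DD − V_GS)/R.
Let x = V_GS − 0.55. Then 127 x² + x − 3.73 = 0, giving x = 0.168 V (positive root), so V_GS = 0.718 V.
I_D = (V_DD − V_GS)/R = (4.28 − 0.718) / 57.5 = 0.062 mA.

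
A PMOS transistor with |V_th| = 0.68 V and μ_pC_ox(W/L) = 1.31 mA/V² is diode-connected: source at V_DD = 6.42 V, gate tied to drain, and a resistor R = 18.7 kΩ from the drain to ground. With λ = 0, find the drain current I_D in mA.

With gate tied to drain, V_SG = V_SD ≥ V_SG − |V_th|, so the device is in saturation.
KCL at the drain: ½ k_p (V_SG − |V_th|)² = (V_DD − V_SG)/R.
Let x = V_SG − 0.68. Then 12.2 x² + x − 5.74 = 0, giving x = 0.645 V (positive root), so V_SG = 1.32 V.
I_D = (V_DD − V_SG)/R = (6.42 − 1.32) / 18.7 = 0.272 mA.

I_D = 0.272 mA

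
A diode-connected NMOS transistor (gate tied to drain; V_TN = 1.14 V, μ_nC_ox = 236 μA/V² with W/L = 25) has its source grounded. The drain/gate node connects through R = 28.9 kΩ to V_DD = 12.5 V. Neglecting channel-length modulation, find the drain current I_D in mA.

With gate tied to drain, V_GS = V_DS ≥ V_GS − V_TN, so the device is in saturation.
k_n = μ_nC_ox · (W/L) = 5.9 mA/V².
KCL at the drain: ½ k_n (V_GS − V_TN)² = (V_DD − V_GS)/R.
Let x = V_GS − 1.14. Then 85.3 x² + x − 11.36 = 0, giving x = 0.359 V (positive root), so V_GS = 1.5 V.
I_D = (V_DD − V_GS)/R = (12.5 − 1.5) / 28.9 = 0.381 mA.

I_D = 0.381 mA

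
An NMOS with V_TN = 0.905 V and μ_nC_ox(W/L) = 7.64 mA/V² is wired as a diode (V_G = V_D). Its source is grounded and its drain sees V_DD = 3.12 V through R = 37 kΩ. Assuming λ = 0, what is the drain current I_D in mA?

I_D = 0.0566 mA

With gate tied to drain, V_GS = V_DS ≥ V_GS − V_TN, so the device is in saturation.
KCL at the drain: ½ k_n (V_GS − V_TN)² = (V_DD − V_GS)/R.
Let x = V_GS − 0.905. Then 141 x² + x − 2.215 = 0, giving x = 0.122 V (positive root), so V_GS = 1.03 V.
I_D = (V_DD − V_GS)/R = (3.12 − 1.03) / 37 = 0.0566 mA.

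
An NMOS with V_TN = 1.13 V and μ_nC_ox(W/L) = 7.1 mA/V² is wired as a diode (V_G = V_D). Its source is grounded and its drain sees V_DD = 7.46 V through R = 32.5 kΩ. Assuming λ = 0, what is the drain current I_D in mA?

I_D = 0.188 mA

With gate tied to drain, V_GS = V_DS ≥ V_GS − V_TN, so the device is in saturation.
KCL at the drain: ½ k_n (V_GS − V_TN)² = (V_DD − V_GS)/R.
Let x = V_GS − 1.13. Then 115 x² + x − 6.33 = 0, giving x = 0.23 V (positive root), so V_GS = 1.36 V.
I_D = (V_DD − V_GS)/R = (7.46 − 1.36) / 32.5 = 0.188 mA.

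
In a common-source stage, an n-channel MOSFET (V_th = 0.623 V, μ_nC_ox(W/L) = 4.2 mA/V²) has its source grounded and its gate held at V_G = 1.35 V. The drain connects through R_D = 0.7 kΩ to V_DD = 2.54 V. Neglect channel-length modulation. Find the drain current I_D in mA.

V_GS = V_G = 1.35 V, so V_ov = 1.35 − 0.623 = 0.727 V.
Assume saturation: I_D = ½ k_n V_ov² = 0.5 × 4.2 × 0.727² = 1.11 mA, giving V_DS = V_DD − I_D R_D = 2.54 − 1.11 × 0.7 = 1.76 V.
V_DS = 1.76 V ≥ V_ov = 0.727 V, confirming saturation.

I_D = 1.11 mA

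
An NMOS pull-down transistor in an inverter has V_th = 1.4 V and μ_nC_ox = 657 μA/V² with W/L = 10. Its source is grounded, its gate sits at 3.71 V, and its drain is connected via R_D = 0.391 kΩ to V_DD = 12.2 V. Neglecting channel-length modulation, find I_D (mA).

I_D = 17.5 mA

V_GS = V_G = 3.71 V, so V_ov = 3.71 − 1.4 = 2.31 V.
k_n = μ_nC_ox · (W/L) = 6.57 mA/V².
Assume saturation: I_D = ½ k_n V_ov² = 0.5 × 6.57 × 2.31² = 17.5 mA, giving V_DS = V_DD − I_D R_D = 12.2 − 17.5 × 0.391 = 5.35 V.
V_DS = 5.35 V ≥ V_ov = 2.31 V, confirming saturation.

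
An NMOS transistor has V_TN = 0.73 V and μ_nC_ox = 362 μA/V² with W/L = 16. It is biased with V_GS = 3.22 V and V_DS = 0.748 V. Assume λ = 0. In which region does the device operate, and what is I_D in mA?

Triode; I_D = 9.17 mA

k_n = μ_nC_ox · (W/L) = 5.792 mA/V².
V_ov = V_GS − V_TN = 3.22 − 0.73 = 2.49 V.
Since V_DS = 0.748 V < V_ov = 2.49 V, the device is in the triode region.
I_D = k_n [V_ov · V_DS − ½ V_DS²] = 5.792 × [2.49 × 0.748 − 0.5 × 0.748²] = 9.17 mA.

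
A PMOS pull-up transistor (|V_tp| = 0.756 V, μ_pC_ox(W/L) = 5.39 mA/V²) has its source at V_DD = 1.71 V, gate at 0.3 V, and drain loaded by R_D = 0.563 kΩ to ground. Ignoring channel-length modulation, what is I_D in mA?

I_D = 1.15 mA

V_SG = V_DD − V_G = 1.71 − 0.3 = 1.41 V, so V_ov = 1.41 − 0.756 = 0.654 V.
Assume saturation: I_D = ½ k_p V_ov² = 0.5 × 5.39 × 0.654² = 1.15 mA, giving V_SD = V_DD − I_D R_D = 1.71 − 1.15 × 0.563 = 1.06 V.
V_SD = 1.06 V ≥ V_ov = 0.654 V, confirming saturation.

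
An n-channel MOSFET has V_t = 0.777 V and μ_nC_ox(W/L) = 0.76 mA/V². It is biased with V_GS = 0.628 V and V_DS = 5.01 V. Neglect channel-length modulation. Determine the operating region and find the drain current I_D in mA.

V_GS = 0.628 V < V_t = 0.777 V, so the transistor is in cutoff.

Cutoff; I_D = 0 mA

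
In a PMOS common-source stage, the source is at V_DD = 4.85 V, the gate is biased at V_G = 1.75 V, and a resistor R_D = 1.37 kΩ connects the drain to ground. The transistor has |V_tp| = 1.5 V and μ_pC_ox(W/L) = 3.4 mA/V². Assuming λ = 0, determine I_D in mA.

I_D = 3.02 mA

V_SG = V_DD − V_G = 4.85 − 1.75 = 3.1 V, so V_ov = 3.1 − 1.5 = 1.6 V.
Assume saturation: I_D = ½ k_p V_ov² = 0.5 × 3.4 × 1.6² = 4.35 mA, giving V_SD = V_DD − I_D R_D = 4.85 − 4.35 × 1.37 = -1.11 V.
But -1.11 V < V_ov = 1.6 V, so the device is actually in triode.
In triode I_D = k_p[V_ov V_SD − ½ V_SD²] and I_D = (V_DD − V_SD)/R_D. Equating: 2.33 V_SD² − 8.453 V_SD + 4.85 = 0, giving V_SD = 0.714 V (the root below V_ov).
I_D = (4.85 − 0.714) / 1.37 = 3.02 mA.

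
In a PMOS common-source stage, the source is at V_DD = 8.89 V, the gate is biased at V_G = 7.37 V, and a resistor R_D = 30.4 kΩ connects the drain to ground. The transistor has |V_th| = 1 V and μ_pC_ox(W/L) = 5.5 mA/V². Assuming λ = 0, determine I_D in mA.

I_D = 0.289 mA

V_SG = V_DD − V_G = 8.89 − 7.37 = 1.52 V, so V_ov = 1.52 − 1 = 0.52 V.
Assume saturation: I_D = ½ k_p V_ov² = 0.5 × 5.5 × 0.52² = 0.744 mA, giving V_SD = V_DD − I_D R_D = 8.89 − 0.744 × 30.4 = -13.7 V.
But -13.7 V < V_ov = 0.52 V, so the device is actually in triode.
In triode I_D = k_p[V_ov V_SD − ½ V_SD²] and I_D = (V_DD − V_SD)/R_D. Equating: 83.6 V_SD² − 87.94 V_SD + 8.89 = 0, giving V_SD = 0.113 V (the root below V_ov).
I_D = (8.89 − 0.113) / 30.4 = 0.289 mA.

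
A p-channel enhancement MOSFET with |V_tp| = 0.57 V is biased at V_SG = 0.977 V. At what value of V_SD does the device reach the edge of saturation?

The boundary between triode and saturation is V_SD = V_SG − |V_tp| = V_ov.
V_ov = 0.977 − 0.57 = 0.407 V.

V_SD,sat = 0.407 V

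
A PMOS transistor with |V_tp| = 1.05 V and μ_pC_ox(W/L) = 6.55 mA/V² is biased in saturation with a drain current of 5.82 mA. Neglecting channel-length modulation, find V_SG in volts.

V_SG = 2.38 V

In saturation I_D = ½ k_p (V_SG − |V_tp|)², so V_SG − |V_tp| = √(2 I_D / k_p) = √(2 × 5.82 / 6.55) = 1.33 V.
V_SG = 1.05 + 1.33 = 2.38 V.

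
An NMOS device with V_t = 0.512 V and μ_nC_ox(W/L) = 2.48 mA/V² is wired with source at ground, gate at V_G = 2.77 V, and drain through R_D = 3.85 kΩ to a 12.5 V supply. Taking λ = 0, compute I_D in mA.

I_D = 3.08 mA

V_GS = V_G = 2.77 V, so V_ov = 2.77 − 0.512 = 2.26 V.
Assume saturation: I_D = ½ k_n V_ov² = 0.5 × 2.48 × 2.26² = 6.32 mA, giving V_DS = V_DD − I_D R_D = 12.5 − 6.32 × 3.85 = -11.8 V.
But -11.8 V < V_ov = 2.26 V, so the device is actually in triode.
In triode I_D = k_n[V_ov V_DS − ½ V_DS²] and I_D = (V_DD − V_DS)/R_D. Equating: 4.77 V_DS² − 22.56 V_DS + 12.5 = 0, giving V_DS = 0.641 V (the root below V_ov).
I_D = (12.5 − 0.641) / 3.85 = 3.08 mA.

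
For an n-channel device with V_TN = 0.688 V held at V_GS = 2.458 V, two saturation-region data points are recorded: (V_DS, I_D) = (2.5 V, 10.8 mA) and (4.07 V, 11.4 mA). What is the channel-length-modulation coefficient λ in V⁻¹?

With V_GS fixed, I_D ∝ (1 + λ V_DS) in saturation, so I_D2/I_D1 = (1 + λ V_DS2)/(1 + λ V_DS1).
11.4/10.8 = 1.056 = (1 + 4.07 λ)/(1 + 2.5 λ).
Solving: λ (I_D1 V_DS2 − I_D2 V_DS1) = I_D2 − I_D1, so λ = (11.4 − 10.8) / (10.8 × 4.07 − 11.4 × 2.5) = 0.6 / 15.5 = 0.0388 V⁻¹.

λ = 0.0388 V⁻¹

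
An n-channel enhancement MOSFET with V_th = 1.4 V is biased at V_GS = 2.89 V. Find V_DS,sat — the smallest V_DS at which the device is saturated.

V_DS,sat = 1.49 V

The boundary between triode and saturation is V_DS = V_GS − V_th = V_ov.
V_ov = 2.89 − 1.4 = 1.49 V.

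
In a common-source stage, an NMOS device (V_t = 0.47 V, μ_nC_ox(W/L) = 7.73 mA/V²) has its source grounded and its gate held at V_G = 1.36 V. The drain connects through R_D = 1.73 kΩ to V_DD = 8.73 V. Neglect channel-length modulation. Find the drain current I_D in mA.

V_GS = V_G = 1.36 V, so V_ov = 1.36 − 0.47 = 0.89 V.
Assume saturation: I_D = ½ k_n V_ov² = 0.5 × 7.73 × 0.89² = 3.06 mA, giving V_DS = V_DD − I_D R_D = 8.73 − 3.06 × 1.73 = 3.43 V.
V_DS = 3.43 V ≥ V_ov = 0.89 V, confirming saturation.

I_D = 3.06 mA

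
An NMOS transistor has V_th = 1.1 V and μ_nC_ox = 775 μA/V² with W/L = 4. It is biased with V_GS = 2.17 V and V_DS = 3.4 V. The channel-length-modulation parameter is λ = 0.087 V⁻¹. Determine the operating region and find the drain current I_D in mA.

k_n = μ_nC_ox · (W/L) = 3.1 mA/V².
V_ov = V_GS − V_th = 2.17 − 1.1 = 1.07 V.
Since V_DS = 3.4 V ≥ V_ov = 1.07 V, the device is in saturation.
I_D = ½ k_n V_ov² (1 + λ V_DS) = 0.5 × 3.1 × 1.07² × (1 + 0.087 × 3.4) = 2.3 mA.

Saturation; I_D = 2.30 mA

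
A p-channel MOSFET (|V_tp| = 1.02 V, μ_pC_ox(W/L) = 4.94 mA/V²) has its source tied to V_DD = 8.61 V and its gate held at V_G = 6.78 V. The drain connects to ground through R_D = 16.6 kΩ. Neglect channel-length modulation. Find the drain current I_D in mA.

I_D = 0.510 mA

V_SG = V_DD − V_G = 8.61 − 6.78 = 1.83 V, so V_ov = 1.83 − 1.02 = 0.81 V.
Assume saturation: I_D = ½ k_p V_ov² = 0.5 × 4.94 × 0.81² = 1.62 mA, giving V_SD = V_DD − I_D R_D = 8.61 − 1.62 × 16.6 = -18.3 V.
But -18.3 V < V_ov = 0.81 V, so the device is actually in triode.
In triode I_D = k_p[V_ov V_SD − ½ V_SD²] and I_D = (V_DD − V_SD)/R_D. Equating: 41 V_SD² − 67.42 V_SD + 8.61 = 0, giving V_SD = 0.14 V (the root below V_ov).
I_D = (8.61 − 0.14) / 16.6 = 0.51 mA.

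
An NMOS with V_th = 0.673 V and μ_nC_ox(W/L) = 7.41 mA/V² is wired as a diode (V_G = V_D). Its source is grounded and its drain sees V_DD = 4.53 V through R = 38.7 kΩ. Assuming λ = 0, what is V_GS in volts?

With gate tied to drain, V_GS = V_DS ≥ V_GS − V_th, so the device is in saturation.
KCL at the drain: ½ k_n (V_GS − V_th)² = (V_DD − V_GS)/R.
Let x = V_GS − 0.673. Then 143 x² + x − 3.857 = 0, giving x = 0.161 V (positive root), so V_GS = 0.834 V.
I_D = (V_DD − V_GS)/R = (4.53 − 0.834) / 38.7 = 0.0955 mA.

V_GS = 0.834 V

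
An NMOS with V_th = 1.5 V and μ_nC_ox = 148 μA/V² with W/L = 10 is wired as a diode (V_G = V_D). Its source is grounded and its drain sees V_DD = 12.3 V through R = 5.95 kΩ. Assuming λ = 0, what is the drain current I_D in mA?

With gate tied to drain, V_GS = V_DS ≥ V_GS − V_th, so the device is in saturation.
k_n = μ_nC_ox · (W/L) = 1.48 mA/V².
KCL at the drain: ½ k_n (V_GS − V_th)² = (V_DD − V_GS)/R.
Let x = V_GS − 1.5. Then 4.4 x² + x − 10.8 = 0, giving x = 1.46 V (positive root), so V_GS = 2.96 V.
I_D = (V_DD − V_GS)/R = (12.3 − 2.96) / 5.95 = 1.57 mA.

I_D = 1.57 mA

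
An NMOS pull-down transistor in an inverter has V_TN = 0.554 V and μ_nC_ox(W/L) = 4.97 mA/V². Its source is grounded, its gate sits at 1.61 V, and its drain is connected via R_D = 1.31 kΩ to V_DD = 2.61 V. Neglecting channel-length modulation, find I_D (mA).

V_GS = V_G = 1.61 V, so V_ov = 1.61 − 0.554 = 1.06 V.
Assume saturation: I_D = ½ k_n V_ov² = 0.5 × 4.97 × 1.06² = 2.77 mA, giving V_DS = V_DD − I_D R_D = 2.61 − 2.77 × 1.31 = -1.02 V.
But -1.02 V < V_ov = 1.06 V, so the device is actually in triode.
In triode I_D = k_n[V_ov V_DS − ½ V_DS²] and I_D = (V_DD − V_DS)/R_D. Equating: 3.26 V_DS² − 7.875 V_DS + 2.61 = 0, giving V_DS = 0.396 V (the root below V_ov).
I_D = (2.61 − 0.396) / 1.31 = 1.69 mA.

I_D = 1.69 mA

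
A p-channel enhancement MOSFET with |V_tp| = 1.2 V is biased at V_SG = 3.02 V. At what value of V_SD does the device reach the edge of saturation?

The boundary between triode and saturation is V_SD = V_SG − |V_tp| = V_ov.
V_ov = 3.02 − 1.2 = 1.82 V.

V_SD,sat = 1.82 V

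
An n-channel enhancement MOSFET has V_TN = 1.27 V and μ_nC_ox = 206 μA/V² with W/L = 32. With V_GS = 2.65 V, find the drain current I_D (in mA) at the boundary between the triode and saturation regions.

I_D = 6.28 mA

At the boundary V_DS = V_ov = V_GS − V_TN = 2.65 − 1.27 = 1.38 V.
k_n = μ_nC_ox · (W/L) = 6.592 mA/V².
I_D = ½ k_n V_ov² = 0.5 × 6.592 × 1.38² = 6.28 mA.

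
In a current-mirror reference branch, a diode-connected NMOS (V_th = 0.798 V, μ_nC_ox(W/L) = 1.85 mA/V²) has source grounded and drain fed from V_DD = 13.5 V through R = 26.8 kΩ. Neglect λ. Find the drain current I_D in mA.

I_D = 0.448 mA

With gate tied to drain, V_GS = V_DS ≥ V_GS − V_th, so the device is in saturation.
KCL at the drain: ½ k_n (V_GS − V_th)² = (V_DD − V_GS)/R.
Let x = V_GS − 0.798. Then 24.8 x² + x − 12.7 = 0, giving x = 0.696 V (positive root), so V_GS = 1.49 V.
I_D = (V_DD − V_GS)/R = (13.5 − 1.49) / 26.8 = 0.448 mA.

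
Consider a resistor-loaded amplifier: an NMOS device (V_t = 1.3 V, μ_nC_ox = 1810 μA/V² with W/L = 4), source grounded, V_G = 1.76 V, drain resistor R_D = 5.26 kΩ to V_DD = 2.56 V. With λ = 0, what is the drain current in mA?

V_GS = V_G = 1.76 V, so V_ov = 1.76 − 1.3 = 0.46 V.
k_n = μ_nC_ox · (W/L) = 7.24 mA/V².
Assume saturation: I_D = ½ k_n V_ov² = 0.5 × 7.24 × 0.46² = 0.766 mA, giving V_DS = V_DD − I_D R_D = 2.56 − 0.766 × 5.26 = -1.47 V.
But -1.47 V < V_ov = 0.46 V, so the device is actually in triode.
In triode I_D = k_n[V_ov V_DS − ½ V_DS²] and I_D = (V_DD − V_DS)/R_D. Equating: 19 V_DS² − 18.52 V_DS + 2.56 = 0, giving V_DS = 0.167 V (the root below V_ov).
I_D = (2.56 − 0.167) / 5.26 = 0.455 mA.

I_D = 0.455 mA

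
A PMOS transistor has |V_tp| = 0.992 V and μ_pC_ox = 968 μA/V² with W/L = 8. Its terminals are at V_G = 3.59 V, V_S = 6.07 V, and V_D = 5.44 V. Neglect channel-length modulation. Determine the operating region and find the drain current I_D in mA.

Triode; I_D = 5.72 mA

V_SG = V_S − V_G = 6.07 − 3.59 = 2.48 V; V_SD = V_S − V_D = 6.07 − 5.44 = 0.63 V.
k_p = μ_pC_ox · (W/L) = 7.744 mA/V².
V_ov = V_SG − |V_tp| = 2.48 − 0.992 = 1.49 V.
Since V_SD = 0.63 V < V_ov = 1.49 V, the device is in the triode region.
I_D = k_p [V_ov · V_SD − ½ V_SD²] = 7.744 × [1.49 × 0.63 − 0.5 × 0.63²] = 5.72 mA.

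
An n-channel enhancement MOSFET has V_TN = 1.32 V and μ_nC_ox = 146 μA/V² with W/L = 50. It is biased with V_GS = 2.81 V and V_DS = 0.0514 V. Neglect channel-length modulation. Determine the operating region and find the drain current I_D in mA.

k_n = μ_nC_ox · (W/L) = 7.3 mA/V².
V_ov = V_GS − V_TN = 2.81 − 1.32 = 1.49 V.
Since V_DS = 0.0514 V < V_ov = 1.49 V, the device is in the triode region.
I_D = k_n [V_ov · V_DS − ½ V_DS²] = 7.3 × [1.49 × 0.0514 − 0.5 × 0.0514²] = 0.549 mA.

Triode; I_D = 0.549 mA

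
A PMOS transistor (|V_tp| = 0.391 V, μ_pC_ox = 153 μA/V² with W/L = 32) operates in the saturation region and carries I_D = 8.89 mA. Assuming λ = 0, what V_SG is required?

V_SG = 2.30 V

k_p = μ_pC_ox · (W/L) = 4.896 mA/V².
In saturation I_D = ½ k_p (V_SG − |V_tp|)², so V_SG − |V_tp| = √(2 I_D / k_p) = √(2 × 8.89 / 4.896) = 1.91 V.
V_SG = 0.391 + 1.91 = 2.3 V.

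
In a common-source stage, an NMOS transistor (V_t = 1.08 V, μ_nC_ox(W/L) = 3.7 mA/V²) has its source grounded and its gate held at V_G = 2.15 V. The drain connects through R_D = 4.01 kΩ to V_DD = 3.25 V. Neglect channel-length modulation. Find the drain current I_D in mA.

V_GS = V_G = 2.15 V, so V_ov = 2.15 − 1.08 = 1.07 V.
Assume saturation: I_D = ½ k_n V_ov² = 0.5 × 3.7 × 1.07² = 2.12 mA, giving V_DS = V_DD − I_D R_D = 3.25 − 2.12 × 4.01 = -5.24 V.
But -5.24 V < V_ov = 1.07 V, so the device is actually in triode.
In triode I_D = k_n[V_ov V_DS − ½ V_DS²] and I_D = (V_DD − V_DS)/R_D. Equating: 7.42 V_DS² − 16.88 V_DS + 3.25 = 0, giving V_DS = 0.212 V (the root below V_ov).
I_D = (3.25 − 0.212) / 4.01 = 0.758 mA.

I_D = 0.758 mA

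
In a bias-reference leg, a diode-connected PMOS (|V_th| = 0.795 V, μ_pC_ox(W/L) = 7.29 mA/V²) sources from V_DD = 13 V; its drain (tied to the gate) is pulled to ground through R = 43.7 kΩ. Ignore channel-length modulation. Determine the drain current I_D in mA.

With gate tied to drain, V_SG = V_SD ≥ V_SG − |V_th|, so the device is in saturation.
KCL at the drain: ½ k_p (V_SG − |V_th|)² = (V_DD − V_SG)/R.
Let x = V_SG − 0.795. Then 159 x² + x − 12.21 = 0, giving x = 0.274 V (positive root), so V_SG = 1.07 V.
I_D = (V_DD − V_SG)/R = (13 − 1.07) / 43.7 = 0.273 mA.

I_D = 0.273 mA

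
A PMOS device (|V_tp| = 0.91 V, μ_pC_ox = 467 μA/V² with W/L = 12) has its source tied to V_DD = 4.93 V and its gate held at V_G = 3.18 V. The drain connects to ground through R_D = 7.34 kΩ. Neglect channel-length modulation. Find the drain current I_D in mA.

I_D = 0.651 mA

V_SG = V_DD − V_G = 4.93 − 3.18 = 1.75 V, so V_ov = 1.75 − 0.91 = 0.84 V.
k_p = μ_pC_ox · (W/L) = 5.604 mA/V².
Assume saturation: I_D = ½ k_p V_ov² = 0.5 × 5.604 × 0.84² = 1.98 mA, giving V_SD = V_DD − I_D R_D = 4.93 − 1.98 × 7.34 = -9.58 V.
But -9.58 V < V_ov = 0.84 V, so the device is actually in triode.
In triode I_D = k_p[V_ov V_SD − ½ V_SD²] and I_D = (V_DD − V_SD)/R_D. Equating: 20.6 V_SD² − 35.55 V_SD + 4.93 = 0, giving V_SD = 0.152 V (the root below V_ov).
I_D = (4.93 − 0.152) / 7.34 = 0.651 mA.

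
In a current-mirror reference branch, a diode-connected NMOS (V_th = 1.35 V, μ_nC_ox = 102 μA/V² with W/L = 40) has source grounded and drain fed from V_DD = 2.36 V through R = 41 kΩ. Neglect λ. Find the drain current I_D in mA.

With gate tied to drain, V_GS = V_DS ≥ V_GS − V_th, so the device is in saturation.
k_n = μ_nC_ox · (W/L) = 4.08 mA/V².
KCL at the drain: ½ k_n (V_GS − V_th)² = (V_DD − V_GS)/R.
Let x = V_GS − 1.35. Then 83.6 x² + x − 1.01 = 0, giving x = 0.104 V (positive root), so V_GS = 1.45 V.
I_D = (V_DD − V_GS)/R = (2.36 − 1.45) / 41 = 0.0221 mA.

I_D = 0.0221 mA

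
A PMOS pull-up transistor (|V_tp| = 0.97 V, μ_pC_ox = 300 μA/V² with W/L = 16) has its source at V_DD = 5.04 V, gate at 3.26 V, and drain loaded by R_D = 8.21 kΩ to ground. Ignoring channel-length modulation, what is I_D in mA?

V_SG = V_DD − V_G = 5.04 − 3.26 = 1.78 V, so V_ov = 1.78 − 0.97 = 0.81 V.
k_p = μ_pC_ox · (W/L) = 4.8 mA/V².
Assume saturation: I_D = ½ k_p V_ov² = 0.5 × 4.8 × 0.81² = 1.57 mA, giving V_SD = V_DD − I_D R_D = 5.04 − 1.57 × 8.21 = -7.89 V.
But -7.89 V < V_ov = 0.81 V, so the device is actually in triode.
In triode I_D = k_p[V_ov V_SD − ½ V_SD²] and I_D = (V_DD − V_SD)/R_D. Equating: 19.7 V_SD² − 32.92 V_SD + 5.04 = 0, giving V_SD = 0.17 V (the root below V_ov).
I_D = (5.04 − 0.17) / 8.21 = 0.593 mA.

I_D = 0.593 mA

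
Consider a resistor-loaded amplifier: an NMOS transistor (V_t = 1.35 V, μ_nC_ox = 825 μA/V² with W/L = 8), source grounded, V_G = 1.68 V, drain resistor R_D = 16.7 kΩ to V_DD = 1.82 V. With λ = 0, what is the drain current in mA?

I_D = 0.106 mA

V_GS = V_G = 1.68 V, so V_ov = 1.68 − 1.35 = 0.33 V.
k_n = μ_nC_ox · (W/L) = 6.6 mA/V².
Assume saturation: I_D = ½ k_n V_ov² = 0.5 × 6.6 × 0.33² = 0.359 mA, giving V_DS = V_DD − I_D R_D = 1.82 − 0.359 × 16.7 = -4.18 V.
But -4.18 V < V_ov = 0.33 V, so the device is actually in triode.
In triode I_D = k_n[V_ov V_DS − ½ V_DS²] and I_D = (V_DD − V_DS)/R_D. Equating: 55.1 V_DS² − 37.37 V_DS + 1.82 = 0, giving V_DS = 0.0528 V (the root below V_ov).
I_D = (1.82 − 0.0528) / 16.7 = 0.106 mA.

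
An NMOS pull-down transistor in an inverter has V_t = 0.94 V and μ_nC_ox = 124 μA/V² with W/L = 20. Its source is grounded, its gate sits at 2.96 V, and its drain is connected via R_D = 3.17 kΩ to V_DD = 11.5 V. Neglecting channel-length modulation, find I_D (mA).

I_D = 3.36 mA

V_GS = V_G = 2.96 V, so V_ov = 2.96 − 0.94 = 2.02 V.
k_n = μ_nC_ox · (W/L) = 2.48 mA/V².
Assume saturation: I_D = ½ k_n V_ov² = 0.5 × 2.48 × 2.02² = 5.06 mA, giving V_DS = V_DD − I_D R_D = 11.5 − 5.06 × 3.17 = -4.54 V.
But -4.54 V < V_ov = 2.02 V, so the device is actually in triode.
In triode I_D = k_n[V_ov V_DS − ½ V_DS²] and I_D = (V_DD − V_DS)/R_D. Equating: 3.93 V_DS² − 16.88 V_DS + 11.5 = 0, giving V_DS = 0.849 V (the root below V_ov).
I_D = (11.5 − 0.849) / 3.17 = 3.36 mA.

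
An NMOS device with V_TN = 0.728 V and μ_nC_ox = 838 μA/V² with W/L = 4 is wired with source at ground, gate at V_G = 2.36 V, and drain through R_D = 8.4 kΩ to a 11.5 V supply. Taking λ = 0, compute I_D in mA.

I_D = 1.34 mA

V_GS = V_G = 2.36 V, so V_ov = 2.36 − 0.728 = 1.63 V.
k_n = μ_nC_ox · (W/L) = 3.352 mA/V².
Assume saturation: I_D = ½ k_n V_ov² = 0.5 × 3.352 × 1.63² = 4.46 mA, giving V_DS = V_DD − I_D R_D = 11.5 − 4.46 × 8.4 = -26 V.
But -26 V < V_ov = 1.63 V, so the device is actually in triode.
In triode I_D = k_n[V_ov V_DS − ½ V_DS²] and I_D = (V_DD − V_DS)/R_D. Equating: 14.1 V_DS² − 46.95 V_DS + 11.5 = 0, giving V_DS = 0.266 V (the root below V_ov).
I_D = (11.5 − 0.266) / 8.4 = 1.34 mA.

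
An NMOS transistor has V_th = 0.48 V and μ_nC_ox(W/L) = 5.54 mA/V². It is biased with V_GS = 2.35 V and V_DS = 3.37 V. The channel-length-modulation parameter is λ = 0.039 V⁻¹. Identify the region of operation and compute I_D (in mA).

V_ov = V_GS − V_th = 2.35 − 0.48 = 1.87 V.
Since V_DS = 3.37 V ≥ V_ov = 1.87 V, the device is in saturation.
I_D = ½ k_n V_ov² (1 + λ V_DS) = 0.5 × 5.54 × 1.87² × (1 + 0.039 × 3.37) = 11 mA.

Saturation; I_D = 11.0 mA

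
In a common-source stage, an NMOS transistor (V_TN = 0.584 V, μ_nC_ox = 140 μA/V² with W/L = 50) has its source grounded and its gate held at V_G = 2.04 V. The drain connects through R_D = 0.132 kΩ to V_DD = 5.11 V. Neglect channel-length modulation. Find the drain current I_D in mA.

V_GS = V_G = 2.04 V, so V_ov = 2.04 − 0.584 = 1.46 V.
k_n = μ_nC_ox · (W/L) = 7 mA/V².
Assume saturation: I_D = ½ k_n V_ov² = 0.5 × 7 × 1.46² = 7.42 mA, giving V_DS = V_DD − I_D R_D = 5.11 − 7.42 × 0.132 = 4.13 V.
V_DS = 4.13 V ≥ V_ov = 1.46 V, confirming saturation.

I_D = 7.42 mA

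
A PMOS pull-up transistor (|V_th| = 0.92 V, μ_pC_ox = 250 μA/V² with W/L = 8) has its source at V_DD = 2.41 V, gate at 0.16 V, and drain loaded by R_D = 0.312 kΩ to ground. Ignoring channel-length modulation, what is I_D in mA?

V_SG = V_DD − V_G = 2.41 − 0.16 = 2.25 V, so V_ov = 2.25 − 0.92 = 1.33 V.
k_p = μ_pC_ox · (W/L) = 2 mA/V².
Assume saturation: I_D = ½ k_p V_ov² = 0.5 × 2 × 1.33² = 1.77 mA, giving V_SD = V_DD − I_D R_D = 2.41 − 1.77 × 0.312 = 1.86 V.
V_SD = 1.86 V ≥ V_ov = 1.33 V, confirming saturation.

I_D = 1.77 mA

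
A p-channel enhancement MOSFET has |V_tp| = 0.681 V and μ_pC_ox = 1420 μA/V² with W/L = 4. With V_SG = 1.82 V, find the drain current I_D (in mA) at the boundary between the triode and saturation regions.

I_D = 3.68 mA

At the boundary V_SD = V_ov = V_SG − |V_tp| = 1.82 − 0.681 = 1.14 V.
k_p = μ_pC_ox · (W/L) = 5.68 mA/V².
I_D = ½ k_p V_ov² = 0.5 × 5.68 × 1.14² = 3.68 mA.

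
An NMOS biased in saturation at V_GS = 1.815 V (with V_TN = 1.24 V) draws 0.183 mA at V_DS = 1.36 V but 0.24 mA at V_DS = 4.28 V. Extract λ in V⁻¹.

λ = 0.125 V⁻¹

With V_GS fixed, I_D ∝ (1 + λ V_DS) in saturation, so I_D2/I_D1 = (1 + λ V_DS2)/(1 + λ V_DS1).
0.24/0.183 = 1.311 = (1 + 4.28 λ)/(1 + 1.36 λ).
Solving: λ (I_D1 V_DS2 − I_D2 V_DS1) = I_D2 − I_D1, so λ = (0.24 − 0.183) / (0.183 × 4.28 − 0.24 × 1.36) = 0.057 / 0.457 = 0.125 V⁻¹.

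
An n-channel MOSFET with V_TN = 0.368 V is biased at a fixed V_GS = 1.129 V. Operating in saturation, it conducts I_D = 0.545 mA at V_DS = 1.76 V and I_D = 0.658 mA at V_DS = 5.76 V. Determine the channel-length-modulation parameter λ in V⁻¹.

With V_GS fixed, I_D ∝ (1 + λ V_DS) in saturation, so I_D2/I_D1 = (1 + λ V_DS2)/(1 + λ V_DS1).
0.658/0.545 = 1.207 = (1 + 5.76 λ)/(1 + 1.76 λ).
Solving: λ (I_D1 V_DS2 − I_D2 V_DS1) = I_D2 − I_D1, so λ = (0.658 − 0.545) / (0.545 × 5.76 − 0.658 × 1.76) = 0.113 / 1.98 = 0.057 V⁻¹.

λ = 0.0570 V⁻¹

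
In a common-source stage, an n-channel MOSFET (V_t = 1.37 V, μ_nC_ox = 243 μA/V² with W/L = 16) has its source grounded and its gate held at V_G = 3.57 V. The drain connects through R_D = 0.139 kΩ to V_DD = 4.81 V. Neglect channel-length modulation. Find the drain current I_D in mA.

I_D = 9.41 mA

V_GS = V_G = 3.57 V, so V_ov = 3.57 − 1.37 = 2.2 V.
k_n = μ_nC_ox · (W/L) = 3.888 mA/V².
Assume saturation: I_D = ½ k_n V_ov² = 0.5 × 3.888 × 2.2² = 9.41 mA, giving V_DS = V_DD − I_D R_D = 4.81 − 9.41 × 0.139 = 3.5 V.
V_DS = 3.5 V ≥ V_ov = 2.2 V, confirming saturation.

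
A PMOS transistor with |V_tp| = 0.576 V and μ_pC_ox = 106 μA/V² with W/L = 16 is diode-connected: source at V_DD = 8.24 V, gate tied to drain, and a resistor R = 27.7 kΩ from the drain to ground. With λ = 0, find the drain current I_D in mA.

I_D = 0.257 mA

With gate tied to drain, V_SG = V_SD ≥ V_SG − |V_tp|, so the device is in saturation.
k_p = μ_pC_ox · (W/L) = 1.696 mA/V².
KCL at the drain: ½ k_p (V_SG − |V_tp|)² = (V_DD − V_SG)/R.
Let x = V_SG − 0.576. Then 23.5 x² + x − 7.664 = 0, giving x = 0.55 V (positive root), so V_SG = 1.13 V.
I_D = (V_DD − V_SG)/R = (8.24 − 1.13) / 27.7 = 0.257 mA.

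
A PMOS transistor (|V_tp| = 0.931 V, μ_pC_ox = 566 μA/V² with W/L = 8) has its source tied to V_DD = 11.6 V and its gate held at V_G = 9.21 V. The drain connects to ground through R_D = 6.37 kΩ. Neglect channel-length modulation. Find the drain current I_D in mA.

I_D = 1.77 mA

V_SG = V_DD − V_G = 11.6 − 9.21 = 2.39 V, so V_ov = 2.39 − 0.931 = 1.46 V.
k_p = μ_pC_ox · (W/L) = 4.528 mA/V².
Assume saturation: I_D = ½ k_p V_ov² = 0.5 × 4.528 × 1.46² = 4.82 mA, giving V_SD = V_DD − I_D R_D = 11.6 − 4.82 × 6.37 = -19.1 V.
But -19.1 V < V_ov = 1.46 V, so the device is actually in triode.
In triode I_D = k_p[V_ov V_SD − ½ V_SD²] and I_D = (V_DD − V_SD)/R_D. Equating: 14.4 V_SD² − 43.08 V_SD + 11.6 = 0, giving V_SD = 0.299 V (the root below V_ov).
I_D = (11.6 − 0.299) / 6.37 = 1.77 mA.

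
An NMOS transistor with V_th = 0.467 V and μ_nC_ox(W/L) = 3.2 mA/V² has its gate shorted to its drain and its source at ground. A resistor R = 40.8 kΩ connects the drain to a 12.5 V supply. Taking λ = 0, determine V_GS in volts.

V_GS = 0.889 V

With gate tied to drain, V_GS = V_DS ≥ V_GS − V_th, so the device is in saturation.
KCL at the drain: ½ k_n (V_GS − V_th)² = (V_DD − V_GS)/R.
Let x = V_GS − 0.467. Then 65.3 x² + x − 12.03 = 0, giving x = 0.422 V (positive root), so V_GS = 0.889 V.
I_D = (V_DD − V_GS)/R = (12.5 − 0.889) / 40.8 = 0.285 mA.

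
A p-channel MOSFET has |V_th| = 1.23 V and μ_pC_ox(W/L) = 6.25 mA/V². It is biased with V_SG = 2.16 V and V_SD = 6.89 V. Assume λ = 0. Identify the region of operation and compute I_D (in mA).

V_ov = V_SG − |V_th| = 2.16 − 1.23 = 0.93 V.
Since V_SD = 6.89 V ≥ V_ov = 0.93 V, the device is in saturation.
I_D = ½ k_p V_ov² = 0.5 × 6.25 × 0.93² = 2.7 mA.

Saturation; I_D = 2.70 mA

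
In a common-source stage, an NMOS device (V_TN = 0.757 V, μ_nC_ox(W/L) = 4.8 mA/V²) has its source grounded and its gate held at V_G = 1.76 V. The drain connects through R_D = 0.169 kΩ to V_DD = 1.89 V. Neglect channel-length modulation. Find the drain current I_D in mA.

I_D = 2.41 mA

V_GS = V_G = 1.76 V, so V_ov = 1.76 − 0.757 = 1 V.
Assume saturation: I_D = ½ k_n V_ov² = 0.5 × 4.8 × 1² = 2.41 mA, giving V_DS = V_DD − I_D R_D = 1.89 − 2.41 × 0.169 = 1.48 V.
V_DS = 1.48 V ≥ V_ov = 1 V, confirming saturation.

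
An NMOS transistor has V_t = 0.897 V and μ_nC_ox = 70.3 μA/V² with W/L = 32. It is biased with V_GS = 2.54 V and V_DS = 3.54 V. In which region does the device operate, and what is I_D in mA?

Saturation; I_D = 3.04 mA

k_n = μ_nC_ox · (W/L) = 2.25 mA/V².
V_ov = V_GS − V_t = 2.54 − 0.897 = 1.64 V.
Since V_DS = 3.54 V ≥ V_ov = 1.64 V, the device is in saturation.
I_D = ½ k_n V_ov² = 0.5 × 2.25 × 1.64² = 3.04 mA.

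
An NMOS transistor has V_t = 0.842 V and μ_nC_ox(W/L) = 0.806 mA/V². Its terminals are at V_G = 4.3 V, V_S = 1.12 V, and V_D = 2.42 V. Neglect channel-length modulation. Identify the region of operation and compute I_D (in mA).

V_GS = V_G − V_S = 4.3 − 1.12 = 3.18 V; V_DS = V_D − V_S = 2.42 − 1.12 = 1.3 V.
V_ov = V_GS − V_t = 3.18 − 0.842 = 2.34 V.
Since V_DS = 1.3 V < V_ov = 2.34 V, the device is in the triode region.
I_D = k_n [V_ov · V_DS − ½ V_DS²] = 0.806 × [2.34 × 1.3 − 0.5 × 1.3²] = 1.77 mA.

Triode; I_D = 1.77 mA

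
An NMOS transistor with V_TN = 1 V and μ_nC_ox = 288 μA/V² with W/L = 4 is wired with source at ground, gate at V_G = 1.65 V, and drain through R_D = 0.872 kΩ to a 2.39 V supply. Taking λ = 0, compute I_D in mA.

V_GS = V_G = 1.65 V, so V_ov = 1.65 − 1 = 0.65 V.
k_n = μ_nC_ox · (W/L) = 1.152 mA/V².
Assume saturation: I_D = ½ k_n V_ov² = 0.5 × 1.152 × 0.65² = 0.243 mA, giving V_DS = V_DD − I_D R_D = 2.39 − 0.243 × 0.872 = 2.18 V.
V_DS = 2.18 V ≥ V_ov = 0.65 V, confirming saturation.

I_D = 0.243 mA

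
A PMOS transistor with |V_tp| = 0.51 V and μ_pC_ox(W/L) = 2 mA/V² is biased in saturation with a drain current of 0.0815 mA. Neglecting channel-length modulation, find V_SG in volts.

In saturation I_D = ½ k_p (V_SG − |V_tp|)², so V_SG − |V_tp| = √(2 I_D / k_p) = √(2 × 0.0815 / 2) = 0.285 V.
V_SG = 0.51 + 0.285 = 0.795 V.

V_SG = 0.795 V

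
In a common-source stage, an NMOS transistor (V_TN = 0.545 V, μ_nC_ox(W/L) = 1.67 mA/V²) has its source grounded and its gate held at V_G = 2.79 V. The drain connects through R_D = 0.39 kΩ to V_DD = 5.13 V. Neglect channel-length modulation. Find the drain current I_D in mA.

I_D = 4.21 mA

V_GS = V_G = 2.79 V, so V_ov = 2.79 − 0.545 = 2.25 V.
Assume saturation: I_D = ½ k_n V_ov² = 0.5 × 1.67 × 2.25² = 4.21 mA, giving V_DS = V_DD − I_D R_D = 5.13 − 4.21 × 0.39 = 3.49 V.
V_DS = 3.49 V ≥ V_ov = 2.25 V, confirming saturation.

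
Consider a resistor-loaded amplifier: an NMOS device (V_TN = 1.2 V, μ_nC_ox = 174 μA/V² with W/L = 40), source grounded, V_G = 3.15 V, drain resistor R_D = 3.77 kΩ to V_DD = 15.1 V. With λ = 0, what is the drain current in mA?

V_GS = V_G = 3.15 V, so V_ov = 3.15 − 1.2 = 1.95 V.
k_n = μ_nC_ox · (W/L) = 6.96 mA/V².
Assume saturation: I_D = ½ k_n V_ov² = 0.5 × 6.96 × 1.95² = 13.2 mA, giving V_DS = V_DD − I_D R_D = 15.1 − 13.2 × 3.77 = -34.8 V.
But -34.8 V < V_ov = 1.95 V, so the device is actually in triode.
In triode I_D = k_n[V_ov V_DS − ½ V_DS²] and I_D = (V_DD − V_DS)/R_D. Equating: 13.1 V_DS² − 52.17 V_DS + 15.1 = 0, giving V_DS = 0.314 V (the root below V_ov).
I_D = (15.1 − 0.314) / 3.77 = 3.92 mA.

I_D = 3.92 mA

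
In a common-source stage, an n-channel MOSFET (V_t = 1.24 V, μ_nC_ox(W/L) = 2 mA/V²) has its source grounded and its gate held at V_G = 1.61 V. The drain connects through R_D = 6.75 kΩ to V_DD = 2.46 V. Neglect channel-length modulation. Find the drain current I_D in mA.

I_D = 0.137 mA

V_GS = V_G = 1.61 V, so V_ov = 1.61 − 1.24 = 0.37 V.
Assume saturation: I_D = ½ k_n V_ov² = 0.5 × 2 × 0.37² = 0.137 mA, giving V_DS = V_DD − I_D R_D = 2.46 − 0.137 × 6.75 = 1.54 V.
V_DS = 1.54 V ≥ V_ov = 0.37 V, confirming saturation.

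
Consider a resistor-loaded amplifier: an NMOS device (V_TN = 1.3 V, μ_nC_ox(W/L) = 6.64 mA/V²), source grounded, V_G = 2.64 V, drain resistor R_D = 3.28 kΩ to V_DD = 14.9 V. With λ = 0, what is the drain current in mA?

V_GS = V_G = 2.64 V, so V_ov = 2.64 − 1.3 = 1.34 V.
Assume saturation: I_D = ½ k_n V_ov² = 0.5 × 6.64 × 1.34² = 5.96 mA, giving V_DS = V_DD − I_D R_D = 14.9 − 5.96 × 3.28 = -4.65 V.
But -4.65 V < V_ov = 1.34 V, so the device is actually in triode.
In triode I_D = k_n[V_ov V_DS − ½ V_DS²] and I_D = (V_DD − V_DS)/R_D. Equating: 10.9 V_DS² − 30.18 V_DS + 14.9 = 0, giving V_DS = 0.643 V (the root below V_ov).
I_D = (14.9 − 0.643) / 3.28 = 4.35 mA.

I_D = 4.35 mA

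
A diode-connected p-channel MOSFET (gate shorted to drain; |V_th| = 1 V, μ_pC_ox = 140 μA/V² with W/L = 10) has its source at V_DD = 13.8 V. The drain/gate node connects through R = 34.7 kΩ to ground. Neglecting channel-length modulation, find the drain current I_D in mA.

I_D = 0.349 mA

With gate tied to drain, V_SG = V_SD ≥ V_SG − |V_th|, so the device is in saturation.
k_p = μ_pC_ox · (W/L) = 1.4 mA/V².
KCL at the drain: ½ k_p (V_SG − |V_th|)² = (V_DD − V_SG)/R.
Let x = V_SG − 1. Then 24.3 x² + x − 12.8 = 0, giving x = 0.706 V (positive root), so V_SG = 1.71 V.
I_D = (V_DD − V_SG)/R = (13.8 − 1.71) / 34.7 = 0.349 mA.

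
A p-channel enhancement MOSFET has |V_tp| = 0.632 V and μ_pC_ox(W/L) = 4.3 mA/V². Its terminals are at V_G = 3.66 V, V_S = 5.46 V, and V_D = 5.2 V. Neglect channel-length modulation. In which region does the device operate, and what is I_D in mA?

Triode; I_D = 1.16 mA

V_SG = V_S − V_G = 5.46 − 3.66 = 1.8 V; V_SD = V_S − V_D = 5.46 − 5.2 = 0.26 V.
V_ov = V_SG − |V_tp| = 1.8 − 0.632 = 1.17 V.
Since V_SD = 0.26 V < V_ov = 1.17 V, the device is in the triode region.
I_D = k_p [V_ov · V_SD − ½ V_SD²] = 4.3 × [1.17 × 0.26 − 0.5 × 0.26²] = 1.16 mA.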